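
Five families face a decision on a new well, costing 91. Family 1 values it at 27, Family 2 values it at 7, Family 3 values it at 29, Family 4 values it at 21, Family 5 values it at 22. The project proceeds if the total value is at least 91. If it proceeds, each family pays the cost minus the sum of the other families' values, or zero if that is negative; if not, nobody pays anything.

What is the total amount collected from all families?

39

Total value 106 ≥ cost 91, so it is built.
Family 1: others sum to 79; max(0, 91 - 79) = 12.
Family 2: others sum to 99; max(0, 91 - 99) = 0.
Family 3: others sum to 77; max(0, 91 - 77) = 14.
Family 4: others sum to 85; max(0, 91 - 85) = 6.
Family 5: others sum to 84; max(0, 91 - 84) = 7.
Total collected = 12 + 0 + 14 + 6 + 7 = 39.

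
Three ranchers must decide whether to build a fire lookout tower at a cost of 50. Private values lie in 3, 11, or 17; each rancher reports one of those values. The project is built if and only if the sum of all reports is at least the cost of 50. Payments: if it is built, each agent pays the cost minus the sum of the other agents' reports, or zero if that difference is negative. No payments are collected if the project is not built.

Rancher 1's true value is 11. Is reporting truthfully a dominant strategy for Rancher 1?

Check each profile of the others' reports and compare truth against every alternative report.
Others report (3, 3): truth gives 0, best alternative gives 0.
Others report (3, 11): truth gives 0, best alternative gives 0.
Others report (3, 17): truth gives 0, best alternative gives 0.
Others report (11, 3): truth gives 0, best alternative gives 0.
Others report (11, 11): truth gives 0, best alternative gives 0.
Others report (11, 17): truth gives 0, best alternative gives 0.
(Remaining 3 profiles checked similarly; truth is weakly best in each.)
In every case the truthful report is at least as good as any alternative, so it is a dominant strategy.

Yes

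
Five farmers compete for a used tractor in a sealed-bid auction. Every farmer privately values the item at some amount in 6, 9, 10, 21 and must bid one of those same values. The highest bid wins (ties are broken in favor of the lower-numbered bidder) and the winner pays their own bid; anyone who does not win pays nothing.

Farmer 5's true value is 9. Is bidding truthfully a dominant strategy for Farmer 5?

Yes

Check each profile of the others' bids and compare truth against every alternative bid.
Others bid (6, 6, 6, 6): truth gives 0, best alternative gives 0.
Others bid (6, 6, 6, 9): truth gives 0, best alternative gives 0.
Others bid (6, 6, 6, 10): truth gives 0, best alternative gives 0.
Others bid (6, 6, 6, 21): truth gives 0, best alternative gives 0.
Others bid (6, 6, 9, 6): truth gives 0, best alternative gives 0.
Others bid (6, 6, 9, 9): truth gives 0, best alternative gives 0.
(Remaining 250 profiles checked similarly; truth is weakly best in each.)
In every case the truthful bid is at least as good as any alternative, so it is a dominant strategy.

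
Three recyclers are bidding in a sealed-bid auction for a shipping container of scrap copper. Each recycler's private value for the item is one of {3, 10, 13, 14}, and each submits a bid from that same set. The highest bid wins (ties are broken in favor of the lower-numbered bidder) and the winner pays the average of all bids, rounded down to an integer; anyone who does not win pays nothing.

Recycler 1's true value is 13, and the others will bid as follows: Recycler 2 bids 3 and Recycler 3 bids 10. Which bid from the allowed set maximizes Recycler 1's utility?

10

Bid 3: loses, pays 0, utility 0.
Bid 10: wins, pays 7, utility 13 - 7 = 6.
Bid 13: wins, pays 8, utility 13 - 8 = 5.
Bid 14: wins, pays 9, utility 13 - 9 = 4.
The best choice is 10 with utility 6.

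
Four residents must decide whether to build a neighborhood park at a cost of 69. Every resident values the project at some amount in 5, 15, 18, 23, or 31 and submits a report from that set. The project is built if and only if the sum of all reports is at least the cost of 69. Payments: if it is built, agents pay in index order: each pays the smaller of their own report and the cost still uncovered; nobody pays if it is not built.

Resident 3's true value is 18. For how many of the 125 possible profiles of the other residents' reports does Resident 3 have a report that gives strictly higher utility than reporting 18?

Others report (5, 18, 31): truth gives 0; report 15 gives 3 > 0. Violating.
Others report (5, 23, 31): truth gives 0; report 15 gives 3 > 0. Violating.
Others report (5, 31, 18): truth gives 0; report 15 gives 3 > 0. Violating.
Others report (5, 31, 23): truth gives 0; report 15 gives 3 > 0. Violating.
Others report (5, 5, 5): truth gives 0; no alternative beats it.
Others report (5, 5, 15): truth gives 0; no alternative beats it.
(Checking all 125 profiles: 67 have a profitable deviation, 58 do not.)

67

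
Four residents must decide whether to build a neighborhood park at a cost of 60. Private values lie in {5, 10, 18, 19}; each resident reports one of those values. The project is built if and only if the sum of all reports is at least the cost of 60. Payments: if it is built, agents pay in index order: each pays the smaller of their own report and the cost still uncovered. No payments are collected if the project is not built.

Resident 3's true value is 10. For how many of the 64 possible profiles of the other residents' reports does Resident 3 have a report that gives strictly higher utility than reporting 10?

Others report (18, 18, 19): truth gives 0; report 5 gives 5 > 0. Violating.
Others report (18, 19, 18): truth gives 0; report 5 gives 5 > 0. Violating.
Others report (18, 19, 19): truth gives 0; report 5 gives 5 > 0. Violating.
Others report (19, 18, 18): truth gives 0; report 5 gives 5 > 0. Violating.
Others report (5, 5, 5): truth gives 0; no alternative beats it.
Others report (5, 5, 10): truth gives 0; no alternative beats it.
(Checking all 64 profiles: 7 have a profitable deviation, 57 do not.)

7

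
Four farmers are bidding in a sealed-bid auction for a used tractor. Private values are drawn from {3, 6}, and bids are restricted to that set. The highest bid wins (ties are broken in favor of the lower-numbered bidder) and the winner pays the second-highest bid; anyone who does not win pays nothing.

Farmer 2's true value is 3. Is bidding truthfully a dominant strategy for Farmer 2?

Check each profile of the others' bids and compare truth against every alternative bid.
Others bid (3, 3, 6): truth gives 0, best alternative gives -3.
Others bid (3, 6, 3): truth gives 0, best alternative gives -3.
Others bid (3, 6, 6): truth gives 0, best alternative gives -3.
Others bid (3, 3, 3): truth gives 0, best alternative gives 0.
Others bid (6, 3, 3): truth gives 0, best alternative gives 0.
Others bid (6, 3, 6): truth gives 0, best alternative gives 0.
(Remaining 2 profiles checked similarly; truth is weakly best in each.)
In every case the truthful bid is at least as good as any alternative, so it is a dominant strategy.

Yes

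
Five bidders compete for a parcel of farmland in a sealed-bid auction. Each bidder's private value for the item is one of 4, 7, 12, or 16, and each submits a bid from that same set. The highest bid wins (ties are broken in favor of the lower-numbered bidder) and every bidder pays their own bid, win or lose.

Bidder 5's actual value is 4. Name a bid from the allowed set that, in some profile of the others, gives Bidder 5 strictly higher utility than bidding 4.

7

Suppose Bidder 1 bids 4, Bidder 2 bids 4, Bidder 3 bids 4 and Bidder 4 bids 4.
Bid 4: loses but pays 4, utility -4.
Bid 7: wins, pays 7, utility 4 - 7 = -3.
So bidding 7 beats truth here (-3 > -4).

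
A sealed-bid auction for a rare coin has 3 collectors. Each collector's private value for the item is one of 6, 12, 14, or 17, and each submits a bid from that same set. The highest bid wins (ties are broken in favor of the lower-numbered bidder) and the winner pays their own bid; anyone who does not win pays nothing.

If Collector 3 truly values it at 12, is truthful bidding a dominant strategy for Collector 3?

Check each profile of the others' bids and compare truth against every alternative bid.
Others bid (6, 6): truth gives 0, best alternative gives 0.
Others bid (6, 12): truth gives 0, best alternative gives 0.
Others bid (6, 14): truth gives 0, best alternative gives 0.
Others bid (6, 17): truth gives 0, best alternative gives 0.
Others bid (12, 6): truth gives 0, best alternative gives 0.
Others bid (12, 12): truth gives 0, best alternative gives 0.
(Remaining 10 profiles checked similarly; truth is weakly best in each.)
In every case the truthful bid is at least as good as any alternative, so it is a dominant strategy.

Yes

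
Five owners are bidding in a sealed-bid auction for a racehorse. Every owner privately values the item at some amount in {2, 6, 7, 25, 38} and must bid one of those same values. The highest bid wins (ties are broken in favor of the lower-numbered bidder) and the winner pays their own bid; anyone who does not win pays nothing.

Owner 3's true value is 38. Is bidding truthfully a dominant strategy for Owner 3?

No

Consider the case where Owner 1 bids 2, Owner 2 bids 2, Owner 4 bids 2 and Owner 5 bids 2.
Truthful bid 38: wins, pays 38, utility 38 - 38 = 0.
Bid 6 instead: wins, pays 6, utility 38 - 6 = 32.
Since 32 > 0, bidding 6 is strictly better here, so truthful bidding is not dominant.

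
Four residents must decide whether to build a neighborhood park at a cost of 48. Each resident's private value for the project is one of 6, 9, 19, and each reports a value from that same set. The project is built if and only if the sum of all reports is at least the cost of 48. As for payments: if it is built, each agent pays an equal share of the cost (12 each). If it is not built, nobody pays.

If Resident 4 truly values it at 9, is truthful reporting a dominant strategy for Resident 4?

Yes

Check each profile of the others' reports and compare truth against every alternative report.
Others report (6, 19, 19): truth gives -3, best alternative gives -3.
Others report (9, 19, 19): truth gives -3, best alternative gives -3.
Others report (19, 6, 19): truth gives -3, best alternative gives -3.
Others report (19, 9, 19): truth gives -3, best alternative gives -3.
Others report (19, 19, 6): truth gives -3, best alternative gives -3.
Others report (19, 19, 9): truth gives -3, best alternative gives -3.
(Remaining 21 profiles checked similarly; truth is weakly best in each.)
In every case the truthful report is at least as good as any alternative, so it is a dominant strategy.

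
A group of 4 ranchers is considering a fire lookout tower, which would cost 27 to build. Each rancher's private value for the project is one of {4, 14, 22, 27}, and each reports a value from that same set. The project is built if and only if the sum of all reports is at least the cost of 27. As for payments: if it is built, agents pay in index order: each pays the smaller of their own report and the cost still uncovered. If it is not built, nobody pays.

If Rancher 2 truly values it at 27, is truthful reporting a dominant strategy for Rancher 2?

No

Consider the case where Rancher 1 reports 4, Rancher 3 reports 4 and Rancher 4 reports 4.
Truthful report 27: project built, pays 23, utility 27 - 23 = 4.
Report 22 instead: project built, pays 22, utility 27 - 22 = 5.
Since 5 > 4, reporting 22 is strictly better here, so truthful reporting is not dominant.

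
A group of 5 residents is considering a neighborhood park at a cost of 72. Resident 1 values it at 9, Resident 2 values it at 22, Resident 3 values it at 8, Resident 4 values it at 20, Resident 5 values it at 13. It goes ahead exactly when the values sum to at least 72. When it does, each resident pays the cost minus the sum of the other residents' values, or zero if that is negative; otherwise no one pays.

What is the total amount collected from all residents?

72

Total value 72 ≥ cost 72, so it is built.
Resident 1: others sum to 63; max(0, 72 - 63) = 9.
Resident 2: others sum to 50; max(0, 72 - 50) = 22.
Resident 3: others sum to 64; max(0, 72 - 64) = 8.
Resident 4: others sum to 52; max(0, 72 - 52) = 20.
Resident 5: others sum to 59; max(0, 72 - 59) = 13.
Total collected = 9 + 22 + 8 + 20 + 13 = 72.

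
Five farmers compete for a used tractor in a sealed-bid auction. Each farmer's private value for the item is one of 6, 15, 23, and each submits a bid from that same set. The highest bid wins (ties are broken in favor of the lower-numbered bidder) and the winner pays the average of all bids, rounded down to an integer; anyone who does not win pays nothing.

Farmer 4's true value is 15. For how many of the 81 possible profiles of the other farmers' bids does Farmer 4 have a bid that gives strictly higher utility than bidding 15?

17

Others bid (6, 6, 6, 23): truth gives 0; bid 23 gives 3 > 0. Violating.
Others bid (6, 6, 15, 6): truth gives 0; bid 23 gives 4 > 0. Violating.
Others bid (6, 6, 15, 15): truth gives 0; bid 23 gives 2 > 0. Violating.
Others bid (6, 6, 15, 23): truth gives 0; bid 23 gives 1 > 0. Violating.
Others bid (6, 6, 6, 6): truth gives 8; no alternative beats it.
Others bid (6, 6, 6, 15): truth gives 6; no alternative beats it.
(Checking all 81 profiles: 17 have a profitable deviation, 64 do not.)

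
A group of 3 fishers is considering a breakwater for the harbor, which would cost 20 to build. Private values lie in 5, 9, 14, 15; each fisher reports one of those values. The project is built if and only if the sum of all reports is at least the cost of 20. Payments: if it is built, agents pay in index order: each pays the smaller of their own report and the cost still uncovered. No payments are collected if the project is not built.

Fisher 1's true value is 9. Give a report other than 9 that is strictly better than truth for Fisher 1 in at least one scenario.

Suppose Fisher 2 reports 5 and Fisher 3 reports 14.
Report 9: project built, pays 9, utility 9 - 9 = 0.
Report 5: project built, pays 5, utility 9 - 5 = 4.
So reporting 5 beats truth here (4 > 0).

5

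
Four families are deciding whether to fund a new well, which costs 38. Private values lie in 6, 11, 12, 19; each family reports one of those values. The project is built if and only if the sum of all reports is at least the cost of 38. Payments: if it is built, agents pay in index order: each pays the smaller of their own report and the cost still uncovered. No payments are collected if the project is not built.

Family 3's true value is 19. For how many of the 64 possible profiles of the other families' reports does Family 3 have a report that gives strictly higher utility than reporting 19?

53

Others report (6, 6, 19): truth gives 0; report 11 gives 8 > 0. Violating.
Others report (6, 11, 11): truth gives 0; report 11 gives 8 > 0. Violating.
Others report (6, 11, 12): truth gives 0; report 11 gives 8 > 0. Violating.
Others report (6, 11, 19): truth gives 0; report 6 gives 13 > 0. Violating.
Others report (6, 6, 6): truth gives 0; no alternative beats it.
Others report (6, 6, 11): truth gives 0; no alternative beats it.
(Checking all 64 profiles: 53 have a profitable deviation, 11 do not.)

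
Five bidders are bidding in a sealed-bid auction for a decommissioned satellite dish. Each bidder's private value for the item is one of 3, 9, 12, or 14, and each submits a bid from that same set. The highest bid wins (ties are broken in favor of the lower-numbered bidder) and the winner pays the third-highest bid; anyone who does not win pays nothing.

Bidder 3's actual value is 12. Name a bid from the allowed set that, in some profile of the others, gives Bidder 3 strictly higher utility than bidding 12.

Suppose Bidder 1 bids 3, Bidder 2 bids 3, Bidder 4 bids 3 and Bidder 5 bids 14.
Bid 12: loses, pays 0, utility 0.
Bid 14: wins, pays 3, utility 12 - 3 = 9.
So bidding 14 beats truth here (9 > 0).

14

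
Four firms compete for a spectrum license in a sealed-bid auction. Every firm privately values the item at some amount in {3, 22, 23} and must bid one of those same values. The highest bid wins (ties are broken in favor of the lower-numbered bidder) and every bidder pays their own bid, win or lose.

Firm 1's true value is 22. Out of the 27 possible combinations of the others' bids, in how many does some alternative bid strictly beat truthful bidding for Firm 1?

20

Others bid (3, 3, 3): truth gives 0; bid 3 gives 19 > 0. Violating.
Others bid (3, 3, 23): truth gives -22; bid 23 gives -1 > -22. Violating.
Others bid (3, 22, 23): truth gives -22; bid 23 gives -1 > -22. Violating.
Others bid (3, 23, 3): truth gives -22; bid 23 gives -1 > -22. Violating.
Others bid (3, 3, 22): truth gives 0; no alternative beats it.
Others bid (3, 22, 3): truth gives 0; no alternative beats it.
(Checking all 27 profiles: 20 have a profitable deviation, 7 do not.)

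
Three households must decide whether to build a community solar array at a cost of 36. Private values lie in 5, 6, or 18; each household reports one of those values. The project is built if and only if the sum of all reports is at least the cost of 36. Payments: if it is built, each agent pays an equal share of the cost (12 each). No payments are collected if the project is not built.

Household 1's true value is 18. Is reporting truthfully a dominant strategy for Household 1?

Check each profile of the others' reports and compare truth against every alternative report.
Others report (5, 18): truth gives 6, best alternative gives 0.
Others report (6, 18): truth gives 6, best alternative gives 0.
Others report (18, 5): truth gives 6, best alternative gives 0.
Others report (18, 6): truth gives 6, best alternative gives 0.
Others report (18, 18): truth gives 6, best alternative gives 6.
Others report (5, 5): truth gives 0, best alternative gives 0.
(Remaining 3 profiles checked similarly; truth is weakly best in each.)
In every case the truthful report is at least as good as any alternative, so it is a dominant strategy.

Yes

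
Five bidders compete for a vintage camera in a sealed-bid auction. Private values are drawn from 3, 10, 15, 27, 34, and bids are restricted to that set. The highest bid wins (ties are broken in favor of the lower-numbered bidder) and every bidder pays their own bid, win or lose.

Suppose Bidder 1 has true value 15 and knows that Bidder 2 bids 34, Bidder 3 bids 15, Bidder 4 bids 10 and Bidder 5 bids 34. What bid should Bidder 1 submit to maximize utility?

3

Bid 3: loses but pays 3, utility -3.
Bid 10: loses but pays 10, utility -10.
Bid 15: loses but pays 15, utility -15.
Bid 27: loses but pays 27, utility -27.
Bid 34: wins, pays 34, utility 15 - 34 = -19.
The best choice is 3 with utility -3.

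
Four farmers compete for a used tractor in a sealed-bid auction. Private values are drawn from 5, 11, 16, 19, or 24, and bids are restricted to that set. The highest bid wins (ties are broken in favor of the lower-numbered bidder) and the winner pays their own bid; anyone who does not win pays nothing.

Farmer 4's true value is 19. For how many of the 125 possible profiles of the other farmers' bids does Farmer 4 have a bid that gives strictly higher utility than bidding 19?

8

Others bid (5, 5, 5): truth gives 0; bid 11 gives 8 > 0. Violating.
Others bid (5, 5, 11): truth gives 0; bid 16 gives 3 > 0. Violating.
Others bid (5, 11, 5): truth gives 0; bid 16 gives 3 > 0. Violating.
Others bid (5, 11, 11): truth gives 0; bid 16 gives 3 > 0. Violating.
Others bid (5, 5, 16): truth gives 0; no alternative beats it.
Others bid (5, 5, 19): truth gives 0; no alternative beats it.
(Checking all 125 profiles: 8 have a profitable deviation, 117 do not.)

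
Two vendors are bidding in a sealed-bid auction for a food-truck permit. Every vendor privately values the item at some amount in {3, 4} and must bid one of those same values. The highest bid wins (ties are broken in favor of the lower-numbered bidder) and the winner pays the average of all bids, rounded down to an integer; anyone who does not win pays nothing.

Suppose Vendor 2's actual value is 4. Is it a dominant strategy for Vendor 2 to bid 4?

Yes

Check each profile of the others' bids and compare truth against every alternative bid.
Others bid (3): truth gives 1, best alternative gives 0.
Others bid (4): truth gives 0, best alternative gives 0.
In every case the truthful bid is at least as good as any alternative, so it is a dominant strategy.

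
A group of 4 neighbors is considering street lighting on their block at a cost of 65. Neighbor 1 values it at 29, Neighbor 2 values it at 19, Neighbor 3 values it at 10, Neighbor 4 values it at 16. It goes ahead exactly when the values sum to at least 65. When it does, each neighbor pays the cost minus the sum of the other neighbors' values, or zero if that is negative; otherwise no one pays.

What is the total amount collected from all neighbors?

Total value 74 ≥ cost 65, so it is built.
Neighbor 1: others sum to 45; max(0, 65 - 45) = 20.
Neighbor 2: others sum to 55; max(0, 65 - 55) = 10.
Neighbor 3: others sum to 64; max(0, 65 - 64) = 1.
Neighbor 4: others sum to 58; max(0, 65 - 58) = 7.
Total collected = 20 + 10 + 1 + 7 = 38.

38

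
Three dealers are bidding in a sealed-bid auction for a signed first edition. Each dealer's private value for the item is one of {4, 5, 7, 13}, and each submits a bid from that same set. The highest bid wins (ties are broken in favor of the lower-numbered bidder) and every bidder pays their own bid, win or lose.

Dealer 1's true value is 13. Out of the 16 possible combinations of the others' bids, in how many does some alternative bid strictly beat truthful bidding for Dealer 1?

Others bid (4, 4): truth gives 0; bid 4 gives 9 > 0. Violating.
Others bid (4, 5): truth gives 0; bid 5 gives 8 > 0. Violating.
Others bid (4, 7): truth gives 0; bid 7 gives 6 > 0. Violating.
Others bid (5, 4): truth gives 0; bid 5 gives 8 > 0. Violating.
Others bid (4, 13): truth gives 0; no alternative beats it.
Others bid (5, 13): truth gives 0; no alternative beats it.
(Checking all 16 profiles: 9 have a profitable deviation, 7 do not.)

9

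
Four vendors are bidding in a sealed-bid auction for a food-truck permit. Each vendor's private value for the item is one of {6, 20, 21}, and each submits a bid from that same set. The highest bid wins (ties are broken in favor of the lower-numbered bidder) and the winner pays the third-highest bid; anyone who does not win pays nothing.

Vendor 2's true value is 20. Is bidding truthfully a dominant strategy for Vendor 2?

No

Consider the case where Vendor 1 bids 6, Vendor 3 bids 6 and Vendor 4 bids 21.
Truthful bid 20: loses, pays 0, utility 0.
Bid 21 instead: wins, pays 6, utility 20 - 6 = 14.
Since 14 > 0, bidding 21 is strictly better here, so truthful bidding is not dominant.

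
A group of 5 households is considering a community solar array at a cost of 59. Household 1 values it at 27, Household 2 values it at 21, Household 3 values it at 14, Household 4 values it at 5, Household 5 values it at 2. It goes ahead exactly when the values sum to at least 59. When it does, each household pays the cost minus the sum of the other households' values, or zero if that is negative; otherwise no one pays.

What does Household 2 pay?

Total value 69 ≥ cost 59, so the project is built.
The other households' values sum to 48.
Cost minus that sum is 59 - 48 = 11.

11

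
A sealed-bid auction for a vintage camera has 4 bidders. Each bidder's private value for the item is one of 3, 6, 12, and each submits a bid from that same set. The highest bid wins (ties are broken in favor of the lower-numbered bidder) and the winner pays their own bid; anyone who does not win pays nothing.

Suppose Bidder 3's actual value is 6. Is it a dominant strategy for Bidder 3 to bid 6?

Yes

Check each profile of the others' bids and compare truth against every alternative bid.
Others bid (3, 3, 3): truth gives 0, best alternative gives 0.
Others bid (3, 3, 6): truth gives 0, best alternative gives 0.
Others bid (3, 3, 12): truth gives 0, best alternative gives 0.
Others bid (3, 6, 3): truth gives 0, best alternative gives 0.
Others bid (3, 6, 6): truth gives 0, best alternative gives 0.
Others bid (3, 6, 12): truth gives 0, best alternative gives 0.
(Remaining 21 profiles checked similarly; truth is weakly best in each.)
In every case the truthful bid is at least as good as any alternative, so it is a dominant strategy.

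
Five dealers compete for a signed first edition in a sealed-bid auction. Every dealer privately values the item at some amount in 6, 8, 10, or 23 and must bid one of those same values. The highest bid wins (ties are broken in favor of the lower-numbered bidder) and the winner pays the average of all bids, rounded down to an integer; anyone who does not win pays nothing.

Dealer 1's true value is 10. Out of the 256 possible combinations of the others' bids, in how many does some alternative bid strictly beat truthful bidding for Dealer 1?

8

Others bid (6, 6, 6, 8): truth gives 3; bid 8 gives 4 > 3. Violating.
Others bid (6, 6, 8, 6): truth gives 3; bid 8 gives 4 > 3. Violating.
Others bid (6, 8, 6, 6): truth gives 3; bid 8 gives 4 > 3. Violating.
Others bid (6, 8, 8, 8): truth gives 2; bid 8 gives 3 > 2. Violating.
Others bid (6, 6, 6, 6): truth gives 4; no alternative beats it.
Others bid (6, 6, 6, 10): truth gives 3; no alternative beats it.
(Checking all 256 profiles: 8 have a profitable deviation, 248 do not.)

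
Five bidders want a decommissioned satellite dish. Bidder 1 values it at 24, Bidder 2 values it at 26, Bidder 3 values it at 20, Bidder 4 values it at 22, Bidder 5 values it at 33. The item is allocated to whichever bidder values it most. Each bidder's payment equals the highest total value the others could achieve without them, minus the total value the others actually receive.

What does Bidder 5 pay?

Bidder 5 has the highest value and receives the item.
Without Bidder 5, the item would go to the next-highest value, 26, so the others could achieve 26.
With Bidder 5 present and winning, the others receive nothing, so their total is 0.
Payment = 26 - 0 = 26.

26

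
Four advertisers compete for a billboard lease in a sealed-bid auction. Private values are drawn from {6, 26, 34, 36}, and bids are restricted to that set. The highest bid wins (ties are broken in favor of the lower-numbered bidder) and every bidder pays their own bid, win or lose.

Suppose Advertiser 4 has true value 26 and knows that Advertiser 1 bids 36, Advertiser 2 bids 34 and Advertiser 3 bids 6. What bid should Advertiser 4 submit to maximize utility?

6

Bid 6: loses but pays 6, utility -6.
Bid 26: loses but pays 26, utility -26.
Bid 34: loses but pays 34, utility -34.
Bid 36: loses but pays 36, utility -36.
The best choice is 6 with utility -6.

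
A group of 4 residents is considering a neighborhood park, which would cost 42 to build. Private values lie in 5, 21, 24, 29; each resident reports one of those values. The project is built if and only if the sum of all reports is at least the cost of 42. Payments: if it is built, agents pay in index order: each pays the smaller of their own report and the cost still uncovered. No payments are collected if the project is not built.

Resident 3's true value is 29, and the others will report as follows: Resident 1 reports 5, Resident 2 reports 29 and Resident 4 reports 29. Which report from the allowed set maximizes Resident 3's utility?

Report 5: project built, pays 5, utility 29 - 5 = 24.
Report 21: project built, pays 8, utility 29 - 8 = 21.
Report 24: project built, pays 8, utility 29 - 8 = 21.
Report 29: project built, pays 8, utility 29 - 8 = 21.
The best choice is 5 with utility 24.

5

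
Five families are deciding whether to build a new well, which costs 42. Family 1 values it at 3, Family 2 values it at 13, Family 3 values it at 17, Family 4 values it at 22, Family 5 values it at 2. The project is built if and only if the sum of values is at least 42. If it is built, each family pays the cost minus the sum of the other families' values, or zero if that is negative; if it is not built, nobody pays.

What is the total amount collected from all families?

Total value 57 ≥ cost 42, so it is built.
Family 1: others sum to 54; max(0, 42 - 54) = 0.
Family 2: others sum to 44; max(0, 42 - 44) = 0.
Family 3: others sum to 40; max(0, 42 - 40) = 2.
Family 4: others sum to 35; max(0, 42 - 35) = 7.
Family 5: others sum to 55; max(0, 42 - 55) = 0.
Total collected = 0 + 0 + 2 + 7 + 0 = 9.

9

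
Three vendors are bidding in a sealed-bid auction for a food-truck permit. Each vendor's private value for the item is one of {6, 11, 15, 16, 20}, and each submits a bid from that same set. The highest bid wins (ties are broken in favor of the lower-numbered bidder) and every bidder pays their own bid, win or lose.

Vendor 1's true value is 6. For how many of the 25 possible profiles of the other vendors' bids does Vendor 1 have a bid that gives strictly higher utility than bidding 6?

Others bid (6, 11): truth gives -6; bid 11 gives -5 > -6. Violating.
Others bid (11, 6): truth gives -6; bid 11 gives -5 > -6. Violating.
Others bid (11, 11): truth gives -6; bid 11 gives -5 > -6. Violating.
Others bid (6, 6): truth gives 0; no alternative beats it.
Others bid (6, 15): truth gives -6; no alternative beats it.
(Checking all 25 profiles: 3 have a profitable deviation, 22 do not.)

3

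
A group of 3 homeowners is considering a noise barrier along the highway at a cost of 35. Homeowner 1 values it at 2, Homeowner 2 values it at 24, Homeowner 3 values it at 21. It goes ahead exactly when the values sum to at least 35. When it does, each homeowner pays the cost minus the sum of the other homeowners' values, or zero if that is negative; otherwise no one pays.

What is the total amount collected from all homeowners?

Total value 47 ≥ cost 35, so it is built.
Homeowner 1: others sum to 45; max(0, 35 - 45) = 0.
Homeowner 2: others sum to 23; max(0, 35 - 23) = 12.
Homeowner 3: others sum to 26; max(0, 35 - 26) = 9.
Total collected = 0 + 12 + 9 = 21.

21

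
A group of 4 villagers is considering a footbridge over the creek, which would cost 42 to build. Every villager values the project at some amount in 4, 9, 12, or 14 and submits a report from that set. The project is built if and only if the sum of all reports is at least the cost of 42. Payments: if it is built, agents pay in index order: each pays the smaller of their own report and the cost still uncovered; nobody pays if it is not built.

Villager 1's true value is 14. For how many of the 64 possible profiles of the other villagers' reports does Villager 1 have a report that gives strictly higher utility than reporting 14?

35

Others report (4, 12, 14): truth gives 0; report 12 gives 2 > 0. Violating.
Others report (4, 14, 12): truth gives 0; report 12 gives 2 > 0. Violating.
Others report (4, 14, 14): truth gives 0; report 12 gives 2 > 0. Violating.
Others report (9, 9, 12): truth gives 0; report 12 gives 2 > 0. Violating.
Others report (4, 4, 4): truth gives 0; no alternative beats it.
Others report (4, 4, 9): truth gives 0; no alternative beats it.
(Checking all 64 profiles: 35 have a profitable deviation, 29 do not.)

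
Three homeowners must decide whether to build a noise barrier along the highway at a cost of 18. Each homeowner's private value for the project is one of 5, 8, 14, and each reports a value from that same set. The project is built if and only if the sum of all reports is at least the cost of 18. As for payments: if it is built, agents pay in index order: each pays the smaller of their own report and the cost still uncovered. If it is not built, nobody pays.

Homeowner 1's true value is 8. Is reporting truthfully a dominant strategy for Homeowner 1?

Consider the case where Homeowner 2 reports 5 and Homeowner 3 reports 8.
Truthful report 8: project built, pays 8, utility 8 - 8 = 0.
Report 5 instead: project built, pays 5, utility 8 - 5 = 3.
Since 3 > 0, reporting 5 is strictly better here, so truthful reporting is not dominant.

No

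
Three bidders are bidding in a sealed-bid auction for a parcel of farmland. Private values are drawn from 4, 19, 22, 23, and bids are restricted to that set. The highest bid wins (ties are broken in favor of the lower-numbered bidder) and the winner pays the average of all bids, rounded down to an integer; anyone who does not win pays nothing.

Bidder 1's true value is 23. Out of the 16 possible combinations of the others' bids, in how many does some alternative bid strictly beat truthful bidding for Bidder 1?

Others bid (4, 4): truth gives 13; bid 4 gives 19 > 13. Violating.
Others bid (4, 19): truth gives 8; bid 19 gives 9 > 8. Violating.
Others bid (19, 4): truth gives 8; bid 19 gives 9 > 8. Violating.
Others bid (19, 19): truth gives 3; bid 19 gives 4 > 3. Violating.
Others bid (4, 22): truth gives 7; no alternative beats it.
Others bid (4, 23): truth gives 7; no alternative beats it.
(Checking all 16 profiles: 4 have a profitable deviation, 12 do not.)

4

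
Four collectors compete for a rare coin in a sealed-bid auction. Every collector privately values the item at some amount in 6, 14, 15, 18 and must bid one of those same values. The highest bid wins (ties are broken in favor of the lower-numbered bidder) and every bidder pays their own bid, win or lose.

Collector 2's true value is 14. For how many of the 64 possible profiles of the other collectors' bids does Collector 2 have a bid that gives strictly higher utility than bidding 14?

Others bid (6, 6, 15): truth gives -14; bid 15 gives -1 > -14. Violating.
Others bid (6, 6, 18): truth gives -14; bid 18 gives -4 > -14. Violating.
Others bid (6, 14, 15): truth gives -14; bid 15 gives -1 > -14. Violating.
Others bid (6, 14, 18): truth gives -14; bid 18 gives -4 > -14. Violating.
Others bid (6, 6, 6): truth gives 0; no alternative beats it.
Others bid (6, 6, 14): truth gives 0; no alternative beats it.
(Checking all 64 profiles: 60 have a profitable deviation, 4 do not.)

60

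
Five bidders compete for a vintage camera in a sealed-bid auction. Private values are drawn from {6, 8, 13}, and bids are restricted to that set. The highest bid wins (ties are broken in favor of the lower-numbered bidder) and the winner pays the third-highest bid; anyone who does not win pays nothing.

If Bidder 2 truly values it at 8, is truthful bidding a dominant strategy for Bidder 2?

No

Consider the case where Bidder 1 bids 6, Bidder 3 bids 6, Bidder 4 bids 6 and Bidder 5 bids 13.
Truthful bid 8: loses, pays 0, utility 0.
Bid 13 instead: wins, pays 6, utility 8 - 6 = 2.
Since 2 > 0, bidding 13 is strictly better here, so truthful bidding is not dominant.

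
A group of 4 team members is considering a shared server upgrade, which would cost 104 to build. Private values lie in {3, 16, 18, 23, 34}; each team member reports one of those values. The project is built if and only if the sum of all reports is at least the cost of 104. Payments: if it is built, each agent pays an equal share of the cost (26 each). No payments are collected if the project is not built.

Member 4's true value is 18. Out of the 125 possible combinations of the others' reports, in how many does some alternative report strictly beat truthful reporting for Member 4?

6

Others report (18, 34, 34): truth gives -8; report 3 gives 0 > -8. Violating.
Others report (23, 34, 34): truth gives -8; report 3 gives 0 > -8. Violating.
Others report (34, 18, 34): truth gives -8; report 3 gives 0 > -8. Violating.
Others report (34, 23, 34): truth gives -8; report 3 gives 0 > -8. Violating.
Others report (3, 3, 3): truth gives 0; no alternative beats it.
Others report (3, 3, 16): truth gives 0; no alternative beats it.
(Checking all 125 profiles: 6 have a profitable deviation, 119 do not.)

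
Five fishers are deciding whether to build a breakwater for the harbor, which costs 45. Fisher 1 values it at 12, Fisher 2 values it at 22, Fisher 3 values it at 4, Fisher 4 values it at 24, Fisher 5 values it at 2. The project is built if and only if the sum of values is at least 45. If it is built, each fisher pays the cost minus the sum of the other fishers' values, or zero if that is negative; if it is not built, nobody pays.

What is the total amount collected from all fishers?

8

Total value 64 ≥ cost 45, so it is built.
Fisher 1: others sum to 52; max(0, 45 - 52) = 0.
Fisher 2: others sum to 42; max(0, 45 - 42) = 3.
Fisher 3: others sum to 60; max(0, 45 - 60) = 0.
Fisher 4: others sum to 40; max(0, 45 - 40) = 5.
Fisher 5: others sum to 62; max(0, 45 - 62) = 0.
Total collected = 0 + 3 + 0 + 5 + 0 = 8.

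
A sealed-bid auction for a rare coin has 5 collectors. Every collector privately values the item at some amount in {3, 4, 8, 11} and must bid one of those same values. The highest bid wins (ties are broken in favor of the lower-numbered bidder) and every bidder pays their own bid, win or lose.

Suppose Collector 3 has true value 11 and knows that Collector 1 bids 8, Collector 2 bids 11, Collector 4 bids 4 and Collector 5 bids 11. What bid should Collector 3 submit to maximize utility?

Bid 3: loses but pays 3, utility -3.
Bid 4: loses but pays 4, utility -4.
Bid 8: loses but pays 8, utility -8.
Bid 11: loses but pays 11, utility -11.
The best choice is 3 with utility -3.

3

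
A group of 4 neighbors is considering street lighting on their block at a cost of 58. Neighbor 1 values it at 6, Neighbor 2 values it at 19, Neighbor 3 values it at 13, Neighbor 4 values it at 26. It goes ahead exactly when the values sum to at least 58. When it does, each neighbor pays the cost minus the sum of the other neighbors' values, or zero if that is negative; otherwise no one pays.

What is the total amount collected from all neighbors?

40

Total value 64 ≥ cost 58, so it is built.
Neighbor 1: others sum to 58; max(0, 58 - 58) = 0.
Neighbor 2: others sum to 45; max(0, 58 - 45) = 13.
Neighbor 3: others sum to 51; max(0, 58 - 51) = 7.
Neighbor 4: others sum to 38; max(0, 58 - 38) = 20.
Total collected = 0 + 13 + 7 + 20 = 40.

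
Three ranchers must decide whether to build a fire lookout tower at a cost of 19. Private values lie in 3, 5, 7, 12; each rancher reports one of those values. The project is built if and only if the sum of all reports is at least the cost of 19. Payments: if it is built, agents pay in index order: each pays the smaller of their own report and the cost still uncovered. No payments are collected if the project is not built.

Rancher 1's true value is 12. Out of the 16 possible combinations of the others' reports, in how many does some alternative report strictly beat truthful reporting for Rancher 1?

10

Others report (3, 12): truth gives 0; report 5 gives 7 > 0. Violating.
Others report (5, 7): truth gives 0; report 7 gives 5 > 0. Violating.
Others report (5, 12): truth gives 0; report 3 gives 9 > 0. Violating.
Others report (7, 5): truth gives 0; report 7 gives 5 > 0. Violating.
Others report (3, 3): truth gives 0; no alternative beats it.
Others report (3, 5): truth gives 0; no alternative beats it.
(Checking all 16 profiles: 10 have a profitable deviation, 6 do not.)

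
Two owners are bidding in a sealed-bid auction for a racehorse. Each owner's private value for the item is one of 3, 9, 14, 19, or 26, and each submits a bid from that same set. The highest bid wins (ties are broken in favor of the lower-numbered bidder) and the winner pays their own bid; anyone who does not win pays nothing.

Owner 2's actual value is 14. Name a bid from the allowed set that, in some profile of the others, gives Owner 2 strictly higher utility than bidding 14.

9

Suppose Owner 1 bids 3.
Bid 14: wins, pays 14, utility 14 - 14 = 0.
Bid 9: wins, pays 9, utility 14 - 9 = 5.
So bidding 9 beats truth here (5 > 0).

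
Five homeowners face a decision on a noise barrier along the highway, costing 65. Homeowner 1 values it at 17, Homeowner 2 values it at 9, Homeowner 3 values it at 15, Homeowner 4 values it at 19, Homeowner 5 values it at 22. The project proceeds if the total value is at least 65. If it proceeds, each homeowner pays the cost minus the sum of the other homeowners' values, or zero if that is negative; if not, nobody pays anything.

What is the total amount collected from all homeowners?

7

Total value 82 ≥ cost 65, so it is built.
Homeowner 1: others sum to 65; max(0, 65 - 65) = 0.
Homeowner 2: others sum to 73; max(0, 65 - 73) = 0.
Homeowner 3: others sum to 67; max(0, 65 - 67) = 0.
Homeowner 4: others sum to 63; max(0, 65 - 63) = 2.
Homeowner 5: others sum to 60; max(0, 65 - 60) = 5.
Total collected = 0 + 0 + 0 + 2 + 5 = 7.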